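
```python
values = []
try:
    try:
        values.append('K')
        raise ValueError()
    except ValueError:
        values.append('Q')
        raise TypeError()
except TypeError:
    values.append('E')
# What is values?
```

Step-by-step execution trace:
1. Inner try: `values.append('K')` → values = ['K'].
2. `raise ValueError()` raises ValueError.
3. Inner `except ValueError` matches → `values.append('Q')` → values = ['K', 'Q'].
4. `raise TypeError()` raises TypeError; propagates to outer try.
5. Outer `except TypeError` matches → `values.append('E')` → values = ['K', 'Q', 'E'].
Result: ['K', 'Q', 'E']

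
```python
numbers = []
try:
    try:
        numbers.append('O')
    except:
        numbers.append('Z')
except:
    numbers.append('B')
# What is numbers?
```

Step-by-step execution trace:
1. Inner try: `numbers.append('O')` → numbers = ['O']. No exception raised.
2. Inner `except` is skipped.
3. Inner try completes normally; outer `except` is skipped.
Result: ['O']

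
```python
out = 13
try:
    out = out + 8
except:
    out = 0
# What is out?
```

Step-by-step execution trace:
1. out starts at 13.
2. try: `out = out + 8` → out = 21. No exception raised.
3. `except` is skipped.
Result: 21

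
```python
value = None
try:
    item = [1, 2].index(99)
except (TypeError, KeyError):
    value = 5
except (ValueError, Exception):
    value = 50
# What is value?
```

Step-by-step execution trace:
1. `item = [1, 2].index(99)` raises ValueError.
2. `except (TypeError, KeyError)` does not match ValueError; skipped.
3. `except (ValueError, Exception)` matches (ValueError is in the tuple) → value = 50.
Result: 50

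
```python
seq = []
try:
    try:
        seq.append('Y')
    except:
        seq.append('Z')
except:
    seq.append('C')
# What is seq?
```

Step-by-step execution trace:
1. Inner try: `seq.append('Y')` → seq = ['Y']. No exception raised.
2. Inner `except` is skipped.
3. Inner try completes normally; outer `except` is skipped.
Result: ['Y']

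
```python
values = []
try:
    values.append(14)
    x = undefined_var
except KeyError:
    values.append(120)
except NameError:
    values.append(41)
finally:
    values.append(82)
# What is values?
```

Step-by-step execution trace:
1. try: `values.append(14)` → values = [14].
2. `x = undefined_var` raises NameError.
3. `except KeyError` does not match NameError; skipped.
4. `except NameError` matches → `values.append(41)` → values = [14, 41].
5. finally always runs: `values.append(82)` → values = [14, 41, 82].
Result: [14, 41, 82]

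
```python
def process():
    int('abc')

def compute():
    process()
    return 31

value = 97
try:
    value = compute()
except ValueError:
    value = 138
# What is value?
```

Step-by-step execution trace:
1. value starts at 97.
2. try: `compute()` calls `process()`.
3. `process()` evaluates `int('abc')`, which raises ValueError; it propagates through compute (uncaught).
4. `return 31` in compute is not reached; the assignment to value does not complete.
5. `except ValueError` matches → value = 138.
Result: 138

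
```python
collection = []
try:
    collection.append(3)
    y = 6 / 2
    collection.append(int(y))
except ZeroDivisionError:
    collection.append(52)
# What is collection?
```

Step-by-step execution trace:
1. try: `collection.append(3)` → collection = [3].
2. `y = 6 / 2` → y = 3.0. No exception raised.
3. `collection.append(int(y))` → collection = [3, 3].
4. `except ZeroDivisionError` is skipped (no exception was raised).
Result: [3, 3]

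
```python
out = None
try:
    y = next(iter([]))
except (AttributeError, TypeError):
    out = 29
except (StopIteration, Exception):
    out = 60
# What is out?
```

Step-by-step execution trace:
1. `y = next(iter([]))` raises StopIteration.
2. `except (AttributeError, TypeError)` does not match StopIteration; skipped.
3. `except (StopIteration, Exception)` matches (StopIteration is in the tuple) → out = 60.
Result: 60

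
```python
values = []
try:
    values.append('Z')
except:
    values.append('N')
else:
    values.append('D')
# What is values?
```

Step-by-step execution trace:
1. try: `values.append('Z')` → values = ['Z']. No exception raised.
2. `except` is skipped.
3. `else` runs (try completed without exception): `values.append('D')` → values = ['Z', 'D'].
Result: ['Z', 'D']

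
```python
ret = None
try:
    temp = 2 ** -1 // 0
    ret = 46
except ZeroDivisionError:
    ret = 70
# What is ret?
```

Step-by-step execution trace:
1. `temp = 2 ** -1 // 0` raises ZeroDivisionError.
2. `ret = 46` is not reached.
3. `except ZeroDivisionError` matches → ret = 70.
Result: 70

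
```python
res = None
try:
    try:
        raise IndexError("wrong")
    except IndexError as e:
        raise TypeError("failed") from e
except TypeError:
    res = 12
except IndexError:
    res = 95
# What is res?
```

Step-by-step execution trace:
1. Inner try raises IndexError; inner `except IndexError as e` catches it.
2. `raise TypeError(...) from e` raises TypeError (IndexError is attached as __cause__, but only TypeError is active).
3. Outer `except TypeError` matches → res = 12.
4. `except IndexError` is not reached.
Result: 12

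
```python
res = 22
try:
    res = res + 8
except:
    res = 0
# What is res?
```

Step-by-step execution trace:
1. res starts at 22.
2. try: `res = res + 8` → res = 30. No exception raised.
3. `except` is skipped.
Result: 30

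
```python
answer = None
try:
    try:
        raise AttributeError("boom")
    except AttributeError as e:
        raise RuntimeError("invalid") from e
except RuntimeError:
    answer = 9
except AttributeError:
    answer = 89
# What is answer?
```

Step-by-step execution trace:
1. Inner try raises AttributeError; inner `except AttributeError as e` catches it.
2. `raise RuntimeError(...) from e` raises RuntimeError (AttributeError is attached as __cause__, but only RuntimeError is active).
3. Outer `except RuntimeError` matches → answer = 9.
4. `except AttributeError` is not reached.
Result: 9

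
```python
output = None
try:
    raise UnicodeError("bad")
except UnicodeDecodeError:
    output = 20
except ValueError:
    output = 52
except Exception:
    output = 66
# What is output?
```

Step-by-step execution trace:
1. `raise UnicodeError(...)` raises UnicodeError.
2. `except UnicodeDecodeError` does not match (UnicodeError is not a subclass of UnicodeDecodeError); skipped.
3. `except ValueError` matches (UnicodeError is a subclass of ValueError) → output = 52.
4. `except Exception` is not reached.
Result: 52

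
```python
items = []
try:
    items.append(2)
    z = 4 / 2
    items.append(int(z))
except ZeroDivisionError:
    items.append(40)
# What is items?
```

Step-by-step execution trace:
1. try: `items.append(2)` → items = [2].
2. `z = 4 / 2` → z = 2.0. No exception raised.
3. `items.append(int(z))` → items = [2, 2].
4. `except ZeroDivisionError` is skipped (no exception was raised).
Result: [2, 2]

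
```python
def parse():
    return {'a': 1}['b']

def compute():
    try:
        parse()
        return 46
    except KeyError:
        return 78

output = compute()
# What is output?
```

Step-by-step execution trace:
1. `compute()` calls `parse()`.
2. `parse()` evaluates `{'a': 1}['b']`, which raises KeyError; it propagates to the caller.
3. `return 46` is not reached.
4. `except KeyError` in compute matches → returns 78.
5. output = 78.
Result: 78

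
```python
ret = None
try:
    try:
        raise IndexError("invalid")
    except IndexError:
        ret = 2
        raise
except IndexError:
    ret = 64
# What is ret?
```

Step-by-step execution trace:
1. Inner try: `raise IndexError("invalid")` raises IndexError.
2. Inner `except IndexError` matches → ret = 2.
3. bare `raise` re-raises the same IndexError.
4. Outer `except IndexError` matches → ret = 64.
Result: 64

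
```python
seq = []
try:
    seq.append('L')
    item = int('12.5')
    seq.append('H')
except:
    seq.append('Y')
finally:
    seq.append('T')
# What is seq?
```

Step-by-step execution trace:
1. try: `seq.append('L')` → seq = ['L'].
2. `item = int('12.5')` raises ValueError; `seq.append('H')` is not reached.
3. bare `except` matches → `seq.append('Y')` → seq = ['L', 'Y'].
4. finally always runs: `seq.append('T')` → seq = ['L', 'Y', 'T'].
Result: ['L', 'Y', 'T']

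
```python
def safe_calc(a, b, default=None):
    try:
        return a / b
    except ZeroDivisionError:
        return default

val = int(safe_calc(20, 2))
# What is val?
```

Step-by-step execution trace:
1. `safe_calc(20, 2)` enters try: `return 20 / 2` → returns 10.0. No exception raised.
2. `except ZeroDivisionError` is skipped.
3. `int(10.0)` → 10 → val = 10.
Result: 10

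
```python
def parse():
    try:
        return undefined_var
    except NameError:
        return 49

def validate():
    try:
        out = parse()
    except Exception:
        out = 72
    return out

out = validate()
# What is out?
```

Step-by-step execution trace:
1. `validate()` calls `parse()`.
2. In parse: `undefined_var` raises NameError; `except NameError` catches it → returns 49.
3. In validate: `out = parse()` → out = 49. No exception reaches validate.
4. `except Exception` is skipped; validate returns 49.
5. out = 49.
Result: 49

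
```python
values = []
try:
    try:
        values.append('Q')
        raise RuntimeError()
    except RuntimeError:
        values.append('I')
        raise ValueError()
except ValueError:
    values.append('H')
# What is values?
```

Step-by-step execution trace:
1. Inner try: `values.append('Q')` → values = ['Q'].
2. `raise RuntimeError()` raises RuntimeError.
3. Inner `except RuntimeError` matches → `values.append('I')` → values = ['Q', 'I'].
4. `raise ValueError()` raises ValueError; propagates to outer try.
5. Outer `except ValueError` matches → `values.append('H')` → values = ['Q', 'I', 'H'].
Result: ['Q', 'I', 'H']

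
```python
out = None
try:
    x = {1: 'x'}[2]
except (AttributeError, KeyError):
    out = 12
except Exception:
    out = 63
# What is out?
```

Step-by-step execution trace:
1. `x = {1: 'x'}[2]` raises KeyError.
2. `except (AttributeError, KeyError)` matches (KeyError is in the tuple) → out = 12.
3. `except Exception` is not reached.
Result: 12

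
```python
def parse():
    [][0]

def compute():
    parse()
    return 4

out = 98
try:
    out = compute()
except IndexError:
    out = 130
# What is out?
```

Step-by-step execution trace:
1. out starts at 98.
2. try: `compute()` calls `parse()`.
3. `parse()` evaluates `[][0]`, which raises IndexError; it propagates through compute (uncaught).
4. `return 4` in compute is not reached; the assignment to out does not complete.
5. `except IndexError` matches → out = 130.
Result: 130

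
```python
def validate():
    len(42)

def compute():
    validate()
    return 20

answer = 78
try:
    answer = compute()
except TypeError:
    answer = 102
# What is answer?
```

Step-by-step execution trace:
1. answer starts at 78.
2. try: `compute()` calls `validate()`.
3. `validate()` evaluates `len(42)`, which raises TypeError; it propagates through compute (uncaught).
4. `return 20` in compute is not reached; the assignment to answer does not complete.
5. `except TypeError` matches → answer = 102.
Result: 102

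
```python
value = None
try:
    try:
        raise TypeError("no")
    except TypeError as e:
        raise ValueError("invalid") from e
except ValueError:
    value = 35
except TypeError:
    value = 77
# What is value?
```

Step-by-step execution trace:
1. Inner try raises TypeError; inner `except TypeError as e` catches it.
2. `raise ValueError(...) from e` raises ValueError (TypeError is attached as __cause__, but only ValueError is active).
3. Outer `except ValueError` matches → value = 35.
4. `except TypeError` is not reached.
Result: 35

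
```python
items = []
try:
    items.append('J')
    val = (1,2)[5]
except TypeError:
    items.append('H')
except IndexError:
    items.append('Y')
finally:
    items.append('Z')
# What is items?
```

Step-by-step execution trace:
1. try: `items.append('J')` → items = ['J'].
2. `val = (1,2)[5]` raises IndexError.
3. `except TypeError` does not match IndexError; skipped.
4. `except IndexError` matches → `items.append('Y')` → items = ['J', 'Y'].
5. finally always runs: `items.append('Z')` → items = ['J', 'Y', 'Z'].
Result: ['J', 'Y', 'Z']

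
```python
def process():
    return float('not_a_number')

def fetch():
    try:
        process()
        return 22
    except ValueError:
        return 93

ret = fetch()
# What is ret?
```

Step-by-step execution trace:
1. `fetch()` calls `process()`.
2. `process()` evaluates `float('not_a_number')`, which raises ValueError; it propagates to the caller.
3. `return 22` is not reached.
4. `except ValueError` in fetch matches → returns 93.
5. ret = 93.
Result: 93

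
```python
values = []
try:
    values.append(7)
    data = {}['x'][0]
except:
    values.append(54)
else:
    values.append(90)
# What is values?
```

Step-by-step execution trace:
1. try: `values.append(7)` → values = [7].
2. `data = {}['x'][0]` raises KeyError.
3. bare `except` matches → `values.append(54)` → values = [7, 54].
4. `else` is skipped (an exception was raised).
Result: [7, 54]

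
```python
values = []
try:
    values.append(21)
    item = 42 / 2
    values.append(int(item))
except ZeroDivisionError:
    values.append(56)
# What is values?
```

Step-by-step execution trace:
1. try: `values.append(21)` → values = [21].
2. `item = 42 / 2` → item = 21.0. No exception raised.
3. `values.append(int(item))` → values = [21, 21].
4. `except ZeroDivisionError` is skipped (no exception was raised).
Result: [21, 21]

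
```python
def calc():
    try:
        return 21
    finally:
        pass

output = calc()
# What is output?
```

Step-by-step execution trace:
1. `calc()` enters try: `return 21` sets pending return value 21.
2. Before returning, `finally: pass` runs (no effect).
3. calc() returns 21 → output = 21.
Result: 21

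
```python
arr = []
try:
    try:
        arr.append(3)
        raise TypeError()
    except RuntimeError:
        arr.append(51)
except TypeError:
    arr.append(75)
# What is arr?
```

Step-by-step execution trace:
1. Inner try: `arr.append(3)` → arr = [3].
2. `raise TypeError()` raises TypeError.
3. Inner `except RuntimeError` does not match TypeError; exception propagates to outer try.
4. Outer `except TypeError` matches → `arr.append(75)` → arr = [3, 75].
Result: [3, 75]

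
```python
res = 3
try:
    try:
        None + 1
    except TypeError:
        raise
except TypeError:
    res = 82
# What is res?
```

Step-by-step execution trace:
1. Inner try: `None + 1` raises TypeError.
2. Inner `except TypeError` matches; bare `raise` re-raises the same TypeError.
3. Outer `except TypeError` matches → res = 82.
Result: 82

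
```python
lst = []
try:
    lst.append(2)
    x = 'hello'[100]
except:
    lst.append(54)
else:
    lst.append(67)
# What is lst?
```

Step-by-step execution trace:
1. try: `lst.append(2)` → lst = [2].
2. `x = 'hello'[100]` raises IndexError.
3. bare `except` matches → `lst.append(54)` → lst = [2, 54].
4. `else` is skipped (an exception was raised).
Result: [2, 54]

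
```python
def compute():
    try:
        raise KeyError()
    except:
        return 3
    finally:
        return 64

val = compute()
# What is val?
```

Step-by-step execution trace:
1. `compute()` enters try: `raise KeyError()` raises KeyError.
2. bare `except` matches → `return 3` sets pending return value 3.
3. Before returning, `finally: return 64` runs and overrides the pending return.
4. compute() returns 64 → val = 64.
Result: 64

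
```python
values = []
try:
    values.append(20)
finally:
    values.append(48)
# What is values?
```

Step-by-step execution trace:
1. try: `values.append(20)` → values = [20].
2. The try body completes without raising.
3. finally always runs: `values.append(48)` → values = [20, 48].
Result: [20, 48]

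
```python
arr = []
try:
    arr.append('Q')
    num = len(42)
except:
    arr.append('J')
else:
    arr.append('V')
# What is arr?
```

Step-by-step execution trace:
1. try: `arr.append('Q')` → arr = ['Q'].
2. `num = len(42)` raises TypeError.
3. bare `except` matches → `arr.append('J')` → arr = ['Q', 'J'].
4. `else` is skipped (an exception was raised).
Result: ['Q', 'J']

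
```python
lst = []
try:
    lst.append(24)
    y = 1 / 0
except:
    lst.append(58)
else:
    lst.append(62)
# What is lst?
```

Step-by-step execution trace:
1. try: `lst.append(24)` → lst = [24].
2. `y = 1 / 0` raises ZeroDivisionError.
3. bare `except` matches → `lst.append(58)` → lst = [24, 58].
4. `else` is skipped (an exception was raised).
Result: [24, 58]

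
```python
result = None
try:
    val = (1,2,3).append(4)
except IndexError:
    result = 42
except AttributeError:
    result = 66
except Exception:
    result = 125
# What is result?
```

Step-by-step execution trace:
1. `val = (1,2,3).append(4)` raises AttributeError.
2. `except IndexError` does not match AttributeError; skipped.
3. `except AttributeError` matches → result = 66.
4. Remaining except clauses are skipped.
Result: 66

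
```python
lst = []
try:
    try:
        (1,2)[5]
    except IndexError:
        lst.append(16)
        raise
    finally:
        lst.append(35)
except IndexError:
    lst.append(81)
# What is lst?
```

Step-by-step execution trace:
1. Inner try: `(1,2)[5]` raises IndexError.
2. Inner `except IndexError` matches → `lst.append(16)` → lst = [16].
3. bare `raise` re-raises IndexError.
4. Inner `finally` runs during unwinding: `lst.append(35)` → lst = [16, 35].
5. Outer `except IndexError` matches → `lst.append(81)` → lst = [16, 35, 81].
Result: [16, 35, 81]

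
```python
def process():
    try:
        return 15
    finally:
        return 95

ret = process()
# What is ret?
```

Step-by-step execution trace:
1. `process()` enters try: `return 15` sets pending return value 15.
2. Before returning, `finally: return 95` runs and overrides the pending return.
3. process() returns 95 → ret = 95.
Result: 95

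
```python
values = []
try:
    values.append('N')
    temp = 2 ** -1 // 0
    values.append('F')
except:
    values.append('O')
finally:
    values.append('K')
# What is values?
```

Step-by-step execution trace:
1. try: `values.append('N')` → values = ['N'].
2. `temp = 2 ** -1 // 0` raises ZeroDivisionError; `values.append('F')` is not reached.
3. bare `except` matches → `values.append('O')` → values = ['N', 'O'].
4. finally always runs: `values.append('K')` → values = ['N', 'O', 'K'].
Result: ['N', 'O', 'K']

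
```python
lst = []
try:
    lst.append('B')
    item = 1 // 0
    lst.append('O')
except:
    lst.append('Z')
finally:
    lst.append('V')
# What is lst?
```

Step-by-step execution trace:
1. try: `lst.append('B')` → lst = ['B'].
2. `item = 1 // 0` raises ZeroDivisionError; `lst.append('O')` is not reached.
3. bare `except` matches → `lst.append('Z')` → lst = ['B', 'Z'].
4. finally always runs: `lst.append('V')` → lst = ['B', 'Z', 'V'].
Result: ['B', 'Z', 'V']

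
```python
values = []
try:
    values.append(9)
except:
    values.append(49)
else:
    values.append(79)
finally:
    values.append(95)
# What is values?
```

Step-by-step execution trace:
1. try: `values.append(9)` → values = [9]. No exception raised.
2. `except` is skipped.
3. `else` runs: `values.append(79)` → values = [9, 79].
4. `finally` always runs: `values.append(95)` → values = [9, 79, 95].
Result: [9, 79, 95]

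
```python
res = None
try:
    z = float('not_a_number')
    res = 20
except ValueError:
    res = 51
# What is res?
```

Step-by-step execution trace:
1. `z = float('not_a_number')` raises ValueError.
2. `res = 20` is not reached.
3. `except ValueError` matches → res = 51.
Result: 51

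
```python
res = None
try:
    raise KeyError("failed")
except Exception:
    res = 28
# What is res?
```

Step-by-step execution trace:
1. `raise KeyError(...)` raises KeyError.
2. `except Exception` matches (KeyError is a subclass of Exception) → res = 28.
Result: 28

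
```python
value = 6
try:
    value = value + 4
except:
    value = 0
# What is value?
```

Step-by-step execution trace:
1. value starts at 6.
2. try: `value = value + 4` → value = 10. No exception raised.
3. `except` is skipped.
Result: 10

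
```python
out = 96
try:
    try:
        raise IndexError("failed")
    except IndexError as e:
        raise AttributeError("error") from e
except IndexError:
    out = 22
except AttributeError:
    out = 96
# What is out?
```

Step-by-step execution trace:
1. Inner try raises IndexError; inner `except IndexError as e` catches it.
2. `raise AttributeError(...) from e` raises AttributeError (IndexError is attached as __cause__, but only AttributeError is active).
3. Outer `except IndexError` does not match AttributeError; skipped.
4. Outer `except AttributeError` matches → out = 96.
Result: 96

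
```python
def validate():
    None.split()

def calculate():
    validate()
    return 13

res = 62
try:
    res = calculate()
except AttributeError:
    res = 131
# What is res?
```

Step-by-step execution trace:
1. res starts at 62.
2. try: `calculate()` calls `validate()`.
3. `validate()` evaluates `None.split()`, which raises AttributeError; it propagates through calculate (uncaught).
4. `return 13` in calculate is not reached; the assignment to res does not complete.
5. `except AttributeError` matches → res = 131.
Result: 131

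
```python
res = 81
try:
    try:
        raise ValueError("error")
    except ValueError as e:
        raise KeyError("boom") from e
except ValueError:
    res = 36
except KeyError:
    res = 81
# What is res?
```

Step-by-step execution trace:
1. Inner try raises ValueError; inner `except ValueError as e` catches it.
2. `raise KeyError(...) from e` raises KeyError (ValueError is attached as __cause__, but only KeyError is active).
3. Outer `except ValueError` does not match KeyError; skipped.
4. Outer `except KeyError` matches → res = 81.
Result: 81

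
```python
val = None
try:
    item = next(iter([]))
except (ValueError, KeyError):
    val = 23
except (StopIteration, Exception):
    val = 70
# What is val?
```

Step-by-step execution trace:
1. `item = next(iter([]))` raises StopIteration.
2. `except (ValueError, KeyError)` does not match StopIteration; skipped.
3. `except (StopIteration, Exception)` matches (StopIteration is in the tuple) → val = 70.
Result: 70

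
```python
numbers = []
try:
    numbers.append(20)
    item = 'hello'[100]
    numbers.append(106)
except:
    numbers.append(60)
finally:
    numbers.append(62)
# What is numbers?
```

Step-by-step execution trace:
1. try: `numbers.append(20)` → numbers = [20].
2. `item = 'hello'[100]` raises IndexError; `numbers.append(106)` is not reached.
3. bare `except` matches → `numbers.append(60)` → numbers = [20, 60].
4. finally always runs: `numbers.append(62)` → numbers = [20, 60, 62].
Result: [20, 60, 62]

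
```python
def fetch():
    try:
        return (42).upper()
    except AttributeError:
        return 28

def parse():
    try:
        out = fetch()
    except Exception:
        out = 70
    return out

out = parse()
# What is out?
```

Step-by-step execution trace:
1. `parse()` calls `fetch()`.
2. In fetch: `(42).upper()` raises AttributeError; `except AttributeError` catches it → returns 28.
3. In parse: `out = fetch()` → out = 28. No exception reaches parse.
4. `except Exception` is skipped; parse returns 28.
5. out = 28.
Result: 28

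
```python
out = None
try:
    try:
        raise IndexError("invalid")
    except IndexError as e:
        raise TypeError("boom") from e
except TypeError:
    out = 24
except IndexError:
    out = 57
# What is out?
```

Step-by-step execution trace:
1. Inner try raises IndexError; inner `except IndexError as e` catches it.
2. `raise TypeError(...) from e` raises TypeError (IndexError is attached as __cause__, but only TypeError is active).
3. Outer `except TypeError` matches → out = 24.
4. `except IndexError` is not reached.
Result: 24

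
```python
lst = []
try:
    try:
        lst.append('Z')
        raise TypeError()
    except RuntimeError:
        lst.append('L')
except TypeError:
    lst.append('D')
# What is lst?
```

Step-by-step execution trace:
1. Inner try: `lst.append('Z')` → lst = ['Z'].
2. `raise TypeError()` raises TypeError.
3. Inner `except RuntimeError` does not match TypeError; exception propagates to outer try.
4. Outer `except TypeError` matches → `lst.append('D')` → lst = ['Z', 'D'].
Result: ['Z', 'D']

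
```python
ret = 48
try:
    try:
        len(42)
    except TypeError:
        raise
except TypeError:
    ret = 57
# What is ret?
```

Step-by-step execution trace:
1. Inner try: `len(42)` raises TypeError.
2. Inner `except TypeError` matches; bare `raise` re-raises the same TypeError.
3. Outer `except TypeError` matches → ret = 57.
Result: 57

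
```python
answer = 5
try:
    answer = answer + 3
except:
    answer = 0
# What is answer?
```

Step-by-step execution trace:
1. answer starts at 5.
2. try: `answer = answer + 3` → answer = 8. No exception raised.
3. `except` is skipped.
Result: 8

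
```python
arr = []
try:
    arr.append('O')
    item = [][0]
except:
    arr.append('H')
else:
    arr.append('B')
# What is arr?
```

Step-by-step execution trace:
1. try: `arr.append('O')` → arr = ['O'].
2. `item = [][0]` raises IndexError.
3. bare `except` matches → `arr.append('H')` → arr = ['O', 'H'].
4. `else` is skipped (an exception was raised).
Result: ['O', 'H']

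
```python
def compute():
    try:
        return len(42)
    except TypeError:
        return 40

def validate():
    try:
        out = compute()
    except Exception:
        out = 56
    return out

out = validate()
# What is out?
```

Step-by-step execution trace:
1. `validate()` calls `compute()`.
2. In compute: `len(42)` raises TypeError; `except TypeError` catches it → returns 40.
3. In validate: `out = compute()` → out = 40. No exception reaches validate.
4. `except Exception` is skipped; validate returns 40.
5. out = 40.
Result: 40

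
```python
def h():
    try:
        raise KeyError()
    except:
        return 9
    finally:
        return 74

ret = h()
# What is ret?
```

Step-by-step execution trace:
1. `h()` enters try: `raise KeyError()` raises KeyError.
2. bare `except` matches → `return 9` sets pending return value 9.
3. Before returning, `finally: return 74` runs and overrides the pending return.
4. h() returns 74 → ret = 74.
Result: 74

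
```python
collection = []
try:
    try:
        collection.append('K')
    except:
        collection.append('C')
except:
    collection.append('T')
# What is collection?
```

Step-by-step execution trace:
1. Inner try: `collection.append('K')` → collection = ['K']. No exception raised.
2. Inner `except` is skipped.
3. Inner try completes normally; outer `except` is skipped.
Result: ['K']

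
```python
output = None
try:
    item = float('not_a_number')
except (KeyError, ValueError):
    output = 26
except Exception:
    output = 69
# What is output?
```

Step-by-step execution trace:
1. `item = float('not_a_number')` raises ValueError.
2. `except (KeyError, ValueError)` matches (ValueError is in the tuple) → output = 26.
3. `except Exception` is not reached.
Result: 26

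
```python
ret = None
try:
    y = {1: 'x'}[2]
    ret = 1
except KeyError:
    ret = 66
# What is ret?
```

Step-by-step execution trace:
1. `y = {1: 'x'}[2]` raises KeyError.
2. `ret = 1` is not reached.
3. `except KeyError` matches → ret = 66.
Result: 66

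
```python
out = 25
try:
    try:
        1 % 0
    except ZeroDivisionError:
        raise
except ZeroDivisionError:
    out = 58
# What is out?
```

Step-by-step execution trace:
1. Inner try: `1 % 0` raises ZeroDivisionError.
2. Inner `except ZeroDivisionError` matches; bare `raise` re-raises the same ZeroDivisionError.
3. Outer `except ZeroDivisionError` matches → out = 58.
Result: 58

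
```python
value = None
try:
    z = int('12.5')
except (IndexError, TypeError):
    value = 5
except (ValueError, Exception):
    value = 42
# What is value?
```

Step-by-step execution trace:
1. `z = int('12.5')` raises ValueError.
2. `except (IndexError, TypeError)` does not match ValueError; skipped.
3. `except (ValueError, Exception)` matches (ValueError is in the tuple) → value = 42.
Result: 42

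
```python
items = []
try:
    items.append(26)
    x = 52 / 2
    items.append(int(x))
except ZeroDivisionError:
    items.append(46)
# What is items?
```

Step-by-step execution trace:
1. try: `items.append(26)` → items = [26].
2. `x = 52 / 2` → x = 26.0. No exception raised.
3. `items.append(int(x))` → items = [26, 26].
4. `except ZeroDivisionError` is skipped (no exception was raised).
Result: [26, 26]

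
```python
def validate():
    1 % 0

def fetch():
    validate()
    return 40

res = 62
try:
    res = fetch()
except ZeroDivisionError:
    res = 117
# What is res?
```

Step-by-step execution trace:
1. res starts at 62.
2. try: `fetch()` calls `validate()`.
3. `validate()` evaluates `1 % 0`, which raises ZeroDivisionError; it propagates through fetch (uncaught).
4. `return 40` in fetch is not reached; the assignment to res does not complete.
5. `except ZeroDivisionError` matches → res = 117.
Result: 117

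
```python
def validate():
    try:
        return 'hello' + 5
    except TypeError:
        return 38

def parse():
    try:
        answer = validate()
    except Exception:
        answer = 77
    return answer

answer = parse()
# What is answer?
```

Step-by-step execution trace:
1. `parse()` calls `validate()`.
2. In validate: `'hello' + 5` raises TypeError; `except TypeError` catches it → returns 38.
3. In parse: `answer = validate()` → answer = 38. No exception reaches parse.
4. `except Exception` is skipped; parse returns 38.
5. answer = 38.
Result: 38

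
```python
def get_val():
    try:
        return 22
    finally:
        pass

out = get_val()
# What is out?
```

Step-by-step execution trace:
1. `get_val()` enters try: `return 22` sets pending return value 22.
2. Before returning, `finally: pass` runs (no effect).
3. get_val() returns 22 → out = 22.
Result: 22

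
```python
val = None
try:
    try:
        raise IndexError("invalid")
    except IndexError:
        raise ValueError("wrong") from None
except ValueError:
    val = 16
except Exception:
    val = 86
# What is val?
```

Step-by-step execution trace:
1. Inner try raises IndexError; inner `except IndexError` catches it.
2. `raise ValueError(...) from None` raises ValueError (from None suppresses __context__, but the active exception is still ValueError).
3. Outer `except ValueError` matches → val = 16.
4. `except Exception` is not reached.
Result: 16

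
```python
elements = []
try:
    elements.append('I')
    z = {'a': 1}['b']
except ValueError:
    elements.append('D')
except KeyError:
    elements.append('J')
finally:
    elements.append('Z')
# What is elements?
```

Step-by-step execution trace:
1. try: `elements.append('I')` → elements = ['I'].
2. `z = {'a': 1}['b']` raises KeyError.
3. `except ValueError` does not match KeyError; skipped.
4. `except KeyError` matches → `elements.append('J')` → elements = ['I', 'J'].
5. finally always runs: `elements.append('Z')` → elements = ['I', 'J', 'Z'].
Result: ['I', 'J', 'Z']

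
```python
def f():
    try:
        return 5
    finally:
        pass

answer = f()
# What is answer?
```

Step-by-step execution trace:
1. `f()` enters try: `return 5` sets pending return value 5.
2. Before returning, `finally: pass` runs (no effect).
3. f() returns 5 → answer = 5.
Result: 5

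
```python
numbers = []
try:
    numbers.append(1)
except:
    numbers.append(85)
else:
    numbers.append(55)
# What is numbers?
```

Step-by-step execution trace:
1. try: `numbers.append(1)` → numbers = [1]. No exception raised.
2. `except` is skipped.
3. `else` runs (try completed without exception): `numbers.append(55)` → numbers = [1, 55].
Result: [1, 55]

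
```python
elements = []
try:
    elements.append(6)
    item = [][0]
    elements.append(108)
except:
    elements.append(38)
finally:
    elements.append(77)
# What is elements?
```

Step-by-step execution trace:
1. try: `elements.append(6)` → elements = [6].
2. `item = [][0]` raises IndexError; `elements.append(108)` is not reached.
3. bare `except` matches → `elements.append(38)` → elements = [6, 38].
4. finally always runs: `elements.append(77)` → elements = [6, 38, 77].
Result: [6, 38, 77]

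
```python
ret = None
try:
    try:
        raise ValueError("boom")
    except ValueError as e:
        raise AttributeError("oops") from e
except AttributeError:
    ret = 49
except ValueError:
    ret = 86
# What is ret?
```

Step-by-step execution trace:
1. Inner try raises ValueError; inner `except ValueError as e` catches it.
2. `raise AttributeError(...) from e` raises AttributeError (ValueError is attached as __cause__, but only AttributeError is active).
3. Outer `except AttributeError` matches → ret = 49.
4. `except ValueError` is not reached.
Result: 49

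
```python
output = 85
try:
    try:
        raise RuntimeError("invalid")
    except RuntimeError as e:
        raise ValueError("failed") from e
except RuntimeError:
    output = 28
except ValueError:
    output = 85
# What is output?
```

Step-by-step execution trace:
1. Inner try raises RuntimeError; inner `except RuntimeError as e` catches it.
2. `raise ValueError(...) from e` raises ValueError (RuntimeError is attached as __cause__, but only ValueError is active).
3. Outer `except RuntimeError` does not match ValueError; skipped.
4. Outer `except ValueError` matches → output = 85.
Result: 85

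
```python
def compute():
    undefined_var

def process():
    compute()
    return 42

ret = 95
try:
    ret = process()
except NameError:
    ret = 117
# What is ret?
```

Step-by-step execution trace:
1. ret starts at 95.
2. try: `process()` calls `compute()`.
3. `compute()` evaluates `undefined_var`, which raises NameError; it propagates through process (uncaught).
4. `return 42` in process is not reached; the assignment to ret does not complete.
5. `except NameError` matches → ret = 117.
Result: 117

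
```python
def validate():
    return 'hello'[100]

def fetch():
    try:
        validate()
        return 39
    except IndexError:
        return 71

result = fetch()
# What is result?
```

Step-by-step execution trace:
1. `fetch()` calls `validate()`.
2. `validate()` evaluates `'hello'[100]`, which raises IndexError; it propagates to the caller.
3. `return 39` is not reached.
4. `except IndexError` in fetch matches → returns 71.
5. result = 71.
Result: 71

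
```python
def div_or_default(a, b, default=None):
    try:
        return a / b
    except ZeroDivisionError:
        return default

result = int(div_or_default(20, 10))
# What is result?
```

Step-by-step execution trace:
1. `div_or_default(20, 10)` enters try: `return 20 / 10` → returns 2.0. No exception raised.
2. `except ZeroDivisionError` is skipped.
3. `int(2.0)` → 2 → result = 2.
Result: 2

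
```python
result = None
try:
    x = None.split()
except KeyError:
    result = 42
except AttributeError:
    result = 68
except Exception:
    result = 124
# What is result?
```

Step-by-step execution trace:
1. `x = None.split()` raises AttributeError.
2. `except KeyError` does not match AttributeError; skipped.
3. `except AttributeError` matches → result = 68.
4. Remaining except clauses are skipped.
Result: 68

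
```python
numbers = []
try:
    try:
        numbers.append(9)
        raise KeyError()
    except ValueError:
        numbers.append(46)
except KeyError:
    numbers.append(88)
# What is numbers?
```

Step-by-step execution trace:
1. Inner try: `numbers.append(9)` → numbers = [9].
2. `raise KeyError()` raises KeyError.
3. Inner `except ValueError` does not match KeyError; exception propagates to outer try.
4. Outer `except KeyError` matches → `numbers.append(88)` → numbers = [9, 88].
Result: [9, 88]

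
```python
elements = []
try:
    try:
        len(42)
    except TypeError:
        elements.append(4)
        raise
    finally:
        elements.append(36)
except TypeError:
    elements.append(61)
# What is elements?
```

Step-by-step execution trace:
1. Inner try: `len(42)` raises TypeError.
2. Inner `except TypeError` matches → `elements.append(4)` → elements = [4].
3. bare `raise` re-raises TypeError.
4. Inner `finally` runs during unwinding: `elements.append(36)` → elements = [4, 36].
5. Outer `except TypeError` matches → `elements.append(61)` → elements = [4, 36, 61].
Result: [4, 36, 61]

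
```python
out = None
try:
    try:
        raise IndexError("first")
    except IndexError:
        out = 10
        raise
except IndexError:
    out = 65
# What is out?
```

Step-by-step execution trace:
1. Inner try: `raise IndexError("first")` raises IndexError.
2. Inner `except IndexError` matches → out = 10.
3. bare `raise` re-raises the same IndexError.
4. Outer `except IndexError` matches → out = 65.
Result: 65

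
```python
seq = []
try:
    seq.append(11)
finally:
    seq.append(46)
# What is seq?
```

Step-by-step execution trace:
1. try: `seq.append(11)` → seq = [11].
2. The try body completes without raising.
3. finally always runs: `seq.append(46)` → seq = [11, 46].
Result: [11, 46]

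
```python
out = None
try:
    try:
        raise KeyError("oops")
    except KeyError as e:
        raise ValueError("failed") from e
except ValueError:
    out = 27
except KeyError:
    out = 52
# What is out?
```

Step-by-step execution trace:
1. Inner try raises KeyError; inner `except KeyError as e` catches it.
2. `raise ValueError(...) from e` raises ValueError (KeyError is attached as __cause__, but only ValueError is active).
3. Outer `except ValueError` matches → out = 27.
4. `except KeyError` is not reached.
Result: 27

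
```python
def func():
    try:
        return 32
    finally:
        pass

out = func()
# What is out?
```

Step-by-step execution trace:
1. `func()` enters try: `return 32` sets pending return value 32.
2. Before returning, `finally: pass` runs (no effect).
3. func() returns 32 → out = 32.
Result: 32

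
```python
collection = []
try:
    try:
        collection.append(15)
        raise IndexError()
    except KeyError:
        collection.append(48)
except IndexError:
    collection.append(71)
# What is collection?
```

Step-by-step execution trace:
1. Inner try: `collection.append(15)` → collection = [15].
2. `raise IndexError()` raises IndexError.
3. Inner `except KeyError` does not match IndexError; exception propagates to outer try.
4. Outer `except IndexError` matches → `collection.append(71)` → collection = [15, 71].
Result: [15, 71]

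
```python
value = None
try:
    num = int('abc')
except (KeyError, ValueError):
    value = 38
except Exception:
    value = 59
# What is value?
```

Step-by-step execution trace:
1. `num = int('abc')` raises ValueError.
2. `except (KeyError, ValueError)` matches (ValueError is in the tuple) → value = 38.
3. `except Exception` is not reached.
Result: 38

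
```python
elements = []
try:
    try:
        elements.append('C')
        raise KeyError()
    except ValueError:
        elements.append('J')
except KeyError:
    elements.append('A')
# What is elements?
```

Step-by-step execution trace:
1. Inner try: `elements.append('C')` → elements = ['C'].
2. `raise KeyError()` raises KeyError.
3. Inner `except ValueError` does not match KeyError; exception propagates to outer try.
4. Outer `except KeyError` matches → `elements.append('A')` → elements = ['C', 'A'].
Result: ['C', 'A']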